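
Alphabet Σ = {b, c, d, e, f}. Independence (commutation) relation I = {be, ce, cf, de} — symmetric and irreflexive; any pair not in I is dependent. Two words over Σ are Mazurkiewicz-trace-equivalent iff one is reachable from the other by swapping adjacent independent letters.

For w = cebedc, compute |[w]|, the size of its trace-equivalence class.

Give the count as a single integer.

0(c) covers ∅
1(e) covers ∅
2(b) covers 0:c
3(e) covers 1:e
4(d) covers 2:b
5(c) covers 4:d
floor of heap: 0:c, 1:e
completions by unplaced set U, small U first (add the entries for U minus each lowest piece of U):
  |U|=1: {3}:1  {5}:1
  |U|=2: {1,3}:1  {3,5}:2  {4,5}:1
  |U|=3: {1,3,5}:3  {2,4,5}:1  {3,4,5}:3
  |U|=4: {0,2,4,5}:1  {1,3,4,5}:6  {2,3,4,5}:4
  start at 0(c): 10
  start at 1(e): 5
sum over floor = 15

15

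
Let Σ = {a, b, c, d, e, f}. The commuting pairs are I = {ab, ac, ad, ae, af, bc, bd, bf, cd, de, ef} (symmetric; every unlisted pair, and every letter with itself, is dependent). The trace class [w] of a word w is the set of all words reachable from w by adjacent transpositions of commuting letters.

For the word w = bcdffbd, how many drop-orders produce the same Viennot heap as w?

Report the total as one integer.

42

drop 0:b onto floor
drop 1:c onto floor
drop 2:d onto floor
drop 3:f onto {1:c, 2:d}
drop 4:f onto {3:f}
drop 5:b onto {0:b}
drop 6:d onto {4:f}
ground layer = {0:b, 1:c, 2:d}
drop-orders for the pieces not yet dropped (sum over which currently-grounded one goes next):
  1 to go: {5} 1  {6} 1
  2 to go: {0,5} 1  {4,6} 1  {5,6} 2
  3 to go: {0,5,6} 3  {3,4,6} 1  {4,5,6} 3
  4 to go: {0,4,5,6} 6  {1,3,4,6} 1  {2,3,4,6} 1  {3,4,5,6} 4
  5 to go: {0,3,4,5,6} 10  {1,2,3,4,6} 2  {1,3,4,5,6} 5  {2,3,4,5,6} 5
  if 0:b drops first: 12 orders
  if 1:c drops first: 15 orders
  if 2:d drops first: 15 orders
heap linearizations: 42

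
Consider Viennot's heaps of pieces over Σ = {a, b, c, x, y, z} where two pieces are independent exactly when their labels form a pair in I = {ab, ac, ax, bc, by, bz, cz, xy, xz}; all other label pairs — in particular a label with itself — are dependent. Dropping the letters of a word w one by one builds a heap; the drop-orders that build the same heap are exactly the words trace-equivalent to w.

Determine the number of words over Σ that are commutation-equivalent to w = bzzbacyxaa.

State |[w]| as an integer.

445

#0=b has no predecessor
#1=z has no predecessor
#2=z depends on [1:z]
#3=b depends on [0:b]
#4=a depends on [2:z]
#5=c has no predecessor
#6=y depends on [4:a, 5:c]
#7=x depends on [3:b, 5:c]
#8=a depends on [6:y]
#9=a depends on [8:a]
sources: [0:b, 1:z, 5:c]
N(rest) = Σ N(rest − s) over sources s of rest; N(one piece) = 1:
  size 1 → [7]=1  [9]=1
  size 2 → [3,7]=1  [7,9]=2  [8,9]=1
  size 3 → [0,3,7]=1  [3,7,9]=3  [6,8,9]=1  [7,8,9]=3
  size 4 → [0,3,7,9]=4  [3,7,8,9]=6  [4,6,8,9]=1  [6,7,8,9]=4
  size 5 → [0,3,7,8,9]=10  [2,4,6,8,9]=1  [3,6,7,8,9]=10  [4,6,7,8,9]=5  [5,6,7,8,9]=4
  size 6 → [0,3,6,7,8,9]=20  [1,2,4,6,8,9]=1  [2,4,6,7,8,9]=6  [3,4,6,7,8,9]=15  [3,5,6,7,8,9]=14  [4,5,6,7,8,9]=9
  size 7 → [0,3,4,6,7,8,9]=35  [0,3,5,6,7,8,9]=34  [1,2,4,6,7,8,9]=7  [2,3,4,6,7,8,9]=21  [2,4,5,6,7,8,9]=15  [3,4,5,6,7,8,9]=38
  size 8 → [0,2,3,4,6,7,8,9]=56  [0,3,4,5,6,7,8,9]=107  [1,2,3,4,6,7,8,9]=28  [1,2,4,5,6,7,8,9]=22  [2,3,4,5,6,7,8,9]=74
  first=0(b) contributes 124
  first=1(z) contributes 237
  first=5(c) contributes 84
|[w]| = 445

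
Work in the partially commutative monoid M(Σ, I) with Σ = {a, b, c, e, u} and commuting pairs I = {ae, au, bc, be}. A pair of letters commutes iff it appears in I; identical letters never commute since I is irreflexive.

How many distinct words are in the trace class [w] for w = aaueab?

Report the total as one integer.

drop 0:a onto floor
drop 1:a onto {0:a}
drop 2:u onto floor
drop 3:e onto {2:u}
drop 4:a onto {1:a}
drop 5:b onto {2:u, 4:a}
ground layer = {0:a, 2:u}
drop-orders for the pieces not yet dropped (sum over which currently-grounded one goes next):
  1 to go: {3} 1  {5} 1
  2 to go: {3,5} 2  {4,5} 1
  3 to go: {1,4,5} 1  {2,3,5} 2  {3,4,5} 3
  4 to go: {0,1,4,5} 1  {1,3,4,5} 4  {2,3,4,5} 5
  if 0:a drops first: 9 orders
  if 2:u drops first: 5 orders
heap linearizations: 14

14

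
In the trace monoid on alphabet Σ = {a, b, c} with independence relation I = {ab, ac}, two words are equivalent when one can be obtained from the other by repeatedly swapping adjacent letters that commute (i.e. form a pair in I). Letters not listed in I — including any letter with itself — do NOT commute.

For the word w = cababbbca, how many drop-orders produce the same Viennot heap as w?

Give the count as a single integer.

84

#0=c has no predecessor
#1=a has no predecessor
#2=b depends on [0:c]
#3=a depends on [1:a]
#4=b depends on [2:b]
#5=b depends on [4:b]
#6=b depends on [5:b]
#7=c depends on [6:b]
#8=a depends on [3:a]
sources: [0:c, 1:a]
N(rest) = Σ N(rest − s) over sources s of rest; N(one piece) = 1:
  size 1 → [7]=1  [8]=1
  size 2 → [3,8]=1  [6,7]=1  [7,8]=2
  size 3 → [1,3,8]=1  [3,7,8]=3  [5,6,7]=1  [6,7,8]=3
  size 4 → [1,3,7,8]=4  [3,6,7,8]=6  [4,5,6,7]=1  [5,6,7,8]=4
  size 5 → [1,3,6,7,8]=10  [2,4,5,6,7]=1  [3,5,6,7,8]=10  [4,5,6,7,8]=5
  size 6 → [0,2,4,5,6,7]=1  [1,3,5,6,7,8]=20  [2,4,5,6,7,8]=6  [3,4,5,6,7,8]=15
  size 7 → [0,2,4,5,6,7,8]=7  [1,3,4,5,6,7,8]=35  [2,3,4,5,6,7,8]=21
  first=0(c) contributes 56
  first=1(a) contributes 28
|[w]| = 84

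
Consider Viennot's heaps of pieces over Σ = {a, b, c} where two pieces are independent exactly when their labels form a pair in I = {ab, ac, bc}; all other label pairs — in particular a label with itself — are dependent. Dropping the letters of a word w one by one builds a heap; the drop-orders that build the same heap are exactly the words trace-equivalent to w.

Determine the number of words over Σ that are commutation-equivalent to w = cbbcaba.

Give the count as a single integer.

#0=c has no predecessor
#1=b has no predecessor
#2=b depends on [1:b]
#3=c depends on [0:c]
#4=a has no predecessor
#5=b depends on [2:b]
#6=a depends on [4:a]
sources: [0:c, 1:b, 4:a]
N(rest) = Σ N(rest − s) over sources s of rest; N(one piece) = 1:
  size 1 → [3]=1  [5]=1  [6]=1
  size 2 → [0,3]=1  [2,5]=1  [3,5]=2  [3,6]=2  [4,6]=1  [5,6]=2
  size 3 → [0,3,5]=3  [0,3,6]=3  [1,2,5]=1  [2,3,5]=3  [2,5,6]=3  [3,4,6]=3  [3,5,6]=6  [4,5,6]=3
  size 4 → [0,2,3,5]=6  [0,3,4,6]=6  [0,3,5,6]=12  [1,2,3,5]=4  [1,2,5,6]=4  [2,3,5,6]=12  [2,4,5,6]=6  [3,4,5,6]=12
  size 5 → [0,1,2,3,5]=10  [0,2,3,5,6]=30  [0,3,4,5,6]=30  [1,2,3,5,6]=20  [1,2,4,5,6]=10  [2,3,4,5,6]=30
  first=0(c) contributes 60
  first=1(b) contributes 90
  first=4(a) contributes 60
|[w]| = 210

210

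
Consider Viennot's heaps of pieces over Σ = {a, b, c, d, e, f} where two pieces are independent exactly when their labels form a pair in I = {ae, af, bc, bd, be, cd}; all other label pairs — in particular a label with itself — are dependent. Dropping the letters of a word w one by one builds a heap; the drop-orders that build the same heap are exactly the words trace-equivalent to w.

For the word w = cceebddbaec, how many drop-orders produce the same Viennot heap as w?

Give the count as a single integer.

64

#0=c has no predecessor
#1=c depends on [0:c]
#2=e depends on [1:c]
#3=e depends on [2:e]
#4=b has no predecessor
#5=d depends on [3:e]
#6=d depends on [5:d]
#7=b depends on [4:b]
#8=a depends on [6:d, 7:b]
#9=e depends on [6:d]
#10=c depends on [8:a, 9:e]
sources: [0:c, 4:b]
N(rest) = Σ N(rest − s) over sources s of rest; N(one piece) = 1:
  size 1 → [10]=1
  size 2 → [8,10]=1  [9,10]=1
  size 3 → [7,8,10]=1  [8,9,10]=2
  size 4 → [4,7,8,10]=1  [6,8,9,10]=2  [7,8,9,10]=3
  size 5 → [4,7,8,9,10]=4  [5,6,8,9,10]=2  [6,7,8,9,10]=5
  size 6 → [3,5,6,8,9,10]=2  [4,6,7,8,9,10]=9  [5,6,7,8,9,10]=7
  size 7 → [2,3,5,6,8,9,10]=2  [3,5,6,7,8,9,10]=9  [4,5,6,7,8,9,10]=16
  size 8 → [1,2,3,5,6,8,9,10]=2  [2,3,5,6,7,8,9,10]=11  [3,4,5,6,7,8,9,10]=25
  size 9 → [0,1,2,3,5,6,8,9,10]=2  [1,2,3,5,6,7,8,9,10]=13  [2,3,4,5,6,7,8,9,10]=36
  first=0(c) contributes 49
  first=4(b) contributes 15
|[w]| = 64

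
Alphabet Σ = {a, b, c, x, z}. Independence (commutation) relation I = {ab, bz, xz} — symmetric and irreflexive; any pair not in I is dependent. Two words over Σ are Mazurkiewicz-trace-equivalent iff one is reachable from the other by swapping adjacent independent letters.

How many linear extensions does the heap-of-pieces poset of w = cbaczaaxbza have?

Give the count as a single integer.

drop 0:c onto floor
drop 1:b onto {0:c}
drop 2:a onto {0:c}
drop 3:c onto {1:b, 2:a}
drop 4:z onto {3:c}
drop 5:a onto {4:z}
drop 6:a onto {5:a}
drop 7:x onto {6:a}
drop 8:b onto {7:x}
drop 9:z onto {6:a}
drop 10:a onto {7:x, 9:z}
ground layer = {0:c}
drop-orders for the pieces not yet dropped (sum over which currently-grounded one goes next):
  1 to go: {8} 1  {10} 1
  2 to go: {8,10} 2  {9,10} 1
  3 to go: {7,8,10} 2  {8,9,10} 3
  4 to go: {7,8,9,10} 5
  5 to go: {6,7,8,9,10} 5
  6 to go: {5,6,7,8,9,10} 5
  7 to go: {4,5,6,7,8,9,10} 5
  8 to go: {3,4,5,6,7,8,9,10} 5
  9 to go: {1,3,4,5,6,7,8,9,10} 5  {2,3,4,5,6,7,8,9,10} 5
  if 0:c drops first: 10 orders

10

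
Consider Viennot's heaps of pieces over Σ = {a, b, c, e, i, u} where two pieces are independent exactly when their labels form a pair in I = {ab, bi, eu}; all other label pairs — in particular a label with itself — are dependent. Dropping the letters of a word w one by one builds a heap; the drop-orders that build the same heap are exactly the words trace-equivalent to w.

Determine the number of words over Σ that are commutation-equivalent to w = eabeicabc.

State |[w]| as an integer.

#0=e has no predecessor
#1=a depends on [0:e]
#2=b depends on [0:e]
#3=e depends on [1:a, 2:b]
#4=i depends on [3:e]
#5=c depends on [4:i]
#6=a depends on [5:c]
#7=b depends on [5:c]
#8=c depends on [6:a, 7:b]
sources: [0:e]
N(rest) = Σ N(rest − s) over sources s of rest; N(one piece) = 1:
  size 1 → [8]=1
  size 2 → [6,8]=1  [7,8]=1
  size 3 → [6,7,8]=2
  size 4 → [5,6,7,8]=2
  size 5 → [4,5,6,7,8]=2
  size 6 → [3,4,5,6,7,8]=2
  size 7 → [1,3,4,5,6,7,8]=2  [2,3,4,5,6,7,8]=2
  first=0(e) contributes 4

4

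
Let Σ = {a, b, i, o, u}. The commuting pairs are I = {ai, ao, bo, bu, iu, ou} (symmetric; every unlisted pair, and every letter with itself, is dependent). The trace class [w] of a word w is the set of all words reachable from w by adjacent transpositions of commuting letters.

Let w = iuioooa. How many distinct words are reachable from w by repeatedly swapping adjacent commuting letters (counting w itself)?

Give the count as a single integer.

piece 0:i — minimal
piece 1:u — minimal
piece 2:i rests on {0:i}
piece 3:o rests on {2:i}
piece 4:o rests on {3:o}
piece 5:o rests on {4:o}
piece 6:a rests on {1:u}
minimal pieces: {0:i, 1:u}
ways to finish when only these pieces remain (= sum over removing one remaining piece with nothing left below it):
  1 left: {5}→1  {6}→1
  2 left: {1,6}→1  {4,5}→1  {5,6}→2
  3 left: {1,5,6}→3  {3,4,5}→1  {4,5,6}→3
  4 left: {1,4,5,6}→6  {2,3,4,5}→1  {3,4,5,6}→4
  5 left: {0,2,3,4,5}→1  {1,3,4,5,6}→10  {2,3,4,5,6}→5
  placing 0:i first → 15 extensions
  placing 1:u first → 6 extensions
total linear extensions = 21

21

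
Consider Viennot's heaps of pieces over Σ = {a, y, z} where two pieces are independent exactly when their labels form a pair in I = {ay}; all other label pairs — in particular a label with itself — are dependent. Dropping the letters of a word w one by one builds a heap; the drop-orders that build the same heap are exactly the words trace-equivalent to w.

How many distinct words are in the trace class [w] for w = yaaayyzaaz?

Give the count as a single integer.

20

drop 0:y onto floor
drop 1:a onto floor
drop 2:a onto {1:a}
drop 3:a onto {2:a}
drop 4:y onto {0:y}
drop 5:y onto {4:y}
drop 6:z onto {3:a, 5:y}
drop 7:a onto {6:z}
drop 8:a onto {7:a}
drop 9:z onto {8:a}
ground layer = {0:y, 1:a}
drop-orders for the pieces not yet dropped (sum over which currently-grounded one goes next):
  1 to go: {9} 1
  2 to go: {8,9} 1
  3 to go: {7,8,9} 1
  4 to go: {6,7,8,9} 1
  5 to go: {3,6,7,8,9} 1  {5,6,7,8,9} 1
  6 to go: {2,3,6,7,8,9} 1  {3,5,6,7,8,9} 2  {4,5,6,7,8,9} 1
  7 to go: {0,4,5,6,7,8,9} 1  {1,2,3,6,7,8,9} 1  {2,3,5,6,7,8,9} 3  {3,4,5,6,7,8,9} 3
  8 to go: {0,3,4,5,6,7,8,9} 4  {1,2,3,5,6,7,8,9} 4  {2,3,4,5,6,7,8,9} 6
  if 0:y drops first: 10 orders
  if 1:a drops first: 10 orders
heap linearizations: 20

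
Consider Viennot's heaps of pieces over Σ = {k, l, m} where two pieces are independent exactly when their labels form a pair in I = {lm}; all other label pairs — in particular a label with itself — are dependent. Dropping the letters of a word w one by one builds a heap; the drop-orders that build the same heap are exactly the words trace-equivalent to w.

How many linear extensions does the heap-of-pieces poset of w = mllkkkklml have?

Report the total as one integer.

#0=m has no predecessor
#1=l has no predecessor
#2=l depends on [1:l]
#3=k depends on [0:m, 2:l]
#4=k depends on [3:k]
#5=k depends on [4:k]
#6=k depends on [5:k]
#7=l depends on [6:k]
#8=m depends on [6:k]
#9=l depends on [7:l]
sources: [0:m, 1:l]
N(rest) = Σ N(rest − s) over sources s of rest; N(one piece) = 1:
  size 1 → [8]=1  [9]=1
  size 2 → [7,9]=1  [8,9]=2
  size 3 → [7,8,9]=3
  size 4 → [6,7,8,9]=3
  size 5 → [5,6,7,8,9]=3
  size 6 → [4,5,6,7,8,9]=3
  size 7 → [3,4,5,6,7,8,9]=3
  size 8 → [0,3,4,5,6,7,8,9]=3  [2,3,4,5,6,7,8,9]=3
  first=0(m) contributes 3
  first=1(l) contributes 6
|[w]| = 9

9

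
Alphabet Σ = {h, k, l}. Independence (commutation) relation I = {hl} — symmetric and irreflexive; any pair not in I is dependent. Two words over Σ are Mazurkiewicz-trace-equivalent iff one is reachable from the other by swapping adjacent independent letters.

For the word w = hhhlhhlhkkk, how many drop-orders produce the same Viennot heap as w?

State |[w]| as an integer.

piece 0:h — minimal
piece 1:h rests on {0:h}
piece 2:h rests on {1:h}
piece 3:l — minimal
piece 4:h rests on {2:h}
piece 5:h rests on {4:h}
piece 6:l rests on {3:l}
piece 7:h rests on {5:h}
piece 8:k rests on {6:l, 7:h}
piece 9:k rests on {8:k}
piece 10:k rests on {9:k}
minimal pieces: {0:h, 3:l}
ways to finish when only these pieces remain (= sum over removing one remaining piece with nothing left below it):
  1 left: {10}→1
  2 left: {9,10}→1
  3 left: {8,9,10}→1
  4 left: {6,8,9,10}→1  {7,8,9,10}→1
  5 left: {3,6,8,9,10}→1  {5,7,8,9,10}→1  {6,7,8,9,10}→2
  6 left: {3,6,7,8,9,10}→3  {4,5,7,8,9,10}→1  {5,6,7,8,9,10}→3
  7 left: {2,4,5,7,8,9,10}→1  {3,5,6,7,8,9,10}→6  {4,5,6,7,8,9,10}→4
  8 left: {1,2,4,5,7,8,9,10}→1  {2,4,5,6,7,8,9,10}→5  {3,4,5,6,7,8,9,10}→10
  9 left: {0,1,2,4,5,7,8,9,10}→1  {1,2,4,5,6,7,8,9,10}→6  {2,3,4,5,6,7,8,9,10}→15
  placing 0:h first → 21 extensions
  placing 3:l first → 7 extensions
total linear extensions = 28

28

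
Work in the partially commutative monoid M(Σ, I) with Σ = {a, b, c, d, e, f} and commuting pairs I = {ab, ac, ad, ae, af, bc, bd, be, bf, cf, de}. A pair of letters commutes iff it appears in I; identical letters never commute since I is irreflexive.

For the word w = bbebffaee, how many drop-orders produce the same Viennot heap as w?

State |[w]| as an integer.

#0=b has no predecessor
#1=b depends on [0:b]
#2=e has no predecessor
#3=b depends on [1:b]
#4=f depends on [2:e]
#5=f depends on [4:f]
#6=a has no predecessor
#7=e depends on [5:f]
#8=e depends on [7:e]
sources: [0:b, 2:e, 6:a]
N(rest) = Σ N(rest − s) over sources s of rest; N(one piece) = 1:
  size 1 → [3]=1  [6]=1  [8]=1
  size 2 → [1,3]=1  [3,6]=2  [3,8]=2  [6,8]=2  [7,8]=1
  size 3 → [0,1,3]=1  [1,3,6]=3  [1,3,8]=3  [3,6,8]=6  [3,7,8]=3  [5,7,8]=1  [6,7,8]=3
  size 4 → [0,1,3,6]=4  [0,1,3,8]=4  [1,3,6,8]=12  [1,3,7,8]=6  [3,5,7,8]=4  [3,6,7,8]=12  [4,5,7,8]=1  [5,6,7,8]=4
  size 5 → [0,1,3,6,8]=20  [0,1,3,7,8]=10  [1,3,5,7,8]=10  [1,3,6,7,8]=30  [2,4,5,7,8]=1  [3,4,5,7,8]=5  [3,5,6,7,8]=20  [4,5,6,7,8]=5
  size 6 → [0,1,3,5,7,8]=20  [0,1,3,6,7,8]=60  [1,3,4,5,7,8]=15  [1,3,5,6,7,8]=60  [2,3,4,5,7,8]=6  [2,4,5,6,7,8]=6  [3,4,5,6,7,8]=30
  size 7 → [0,1,3,4,5,7,8]=35  [0,1,3,5,6,7,8]=140  [1,2,3,4,5,7,8]=21  [1,3,4,5,6,7,8]=105  [2,3,4,5,6,7,8]=42
  first=0(b) contributes 168
  first=2(e) contributes 280
  first=6(a) contributes 56
|[w]| = 504

504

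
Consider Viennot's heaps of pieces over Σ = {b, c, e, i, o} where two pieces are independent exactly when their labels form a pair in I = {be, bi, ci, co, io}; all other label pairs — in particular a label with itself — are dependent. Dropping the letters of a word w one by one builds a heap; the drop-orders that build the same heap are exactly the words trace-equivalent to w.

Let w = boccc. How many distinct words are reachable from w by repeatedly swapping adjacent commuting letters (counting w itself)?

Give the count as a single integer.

4

#0=b has no predecessor
#1=o depends on [0:b]
#2=c depends on [0:b]
#3=c depends on [2:c]
#4=c depends on [3:c]
sources: [0:b]
N(rest) = Σ N(rest − s) over sources s of rest; N(one piece) = 1:
  size 1 → [1]=1  [4]=1
  size 2 → [1,4]=2  [3,4]=1
  size 3 → [1,3,4]=3  [2,3,4]=1
  first=0(b) contributes 4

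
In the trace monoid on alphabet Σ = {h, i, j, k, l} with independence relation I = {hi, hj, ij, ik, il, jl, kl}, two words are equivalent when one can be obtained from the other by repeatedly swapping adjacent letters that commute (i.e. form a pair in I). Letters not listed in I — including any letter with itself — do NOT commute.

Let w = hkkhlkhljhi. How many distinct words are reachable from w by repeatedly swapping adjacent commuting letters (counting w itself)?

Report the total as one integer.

#0=h has no predecessor
#1=k depends on [0:h]
#2=k depends on [1:k]
#3=h depends on [2:k]
#4=l depends on [3:h]
#5=k depends on [3:h]
#6=h depends on [4:l, 5:k]
#7=l depends on [6:h]
#8=j depends on [5:k]
#9=h depends on [7:l]
#10=i has no predecessor
sources: [0:h, 10:i]
N(rest) = Σ N(rest − s) over sources s of rest; N(one piece) = 1:
  size 1 → [8]=1  [9]=1  [10]=1
  size 2 → [7,9]=1  [8,9]=2  [8,10]=2  [9,10]=2
  size 3 → [6,7,9]=1  [7,8,9]=3  [7,9,10]=3  [8,9,10]=6
  size 4 → [4,6,7,9]=1  [6,7,8,9]=4  [6,7,9,10]=4  [7,8,9,10]=12
  size 5 → [4,6,7,8,9]=5  [4,6,7,9,10]=5  [5,6,7,8,9]=4  [6,7,8,9,10]=20
  size 6 → [4,5,6,7,8,9]=9  [4,6,7,8,9,10]=30  [5,6,7,8,9,10]=24
  size 7 → [3,4,5,6,7,8,9]=9  [4,5,6,7,8,9,10]=63
  size 8 → [2,3,4,5,6,7,8,9]=9  [3,4,5,6,7,8,9,10]=72
  size 9 → [1,2,3,4,5,6,7,8,9]=9  [2,3,4,5,6,7,8,9,10]=81
  first=0(h) contributes 90
  first=10(i) contributes 9
|[w]| = 99

99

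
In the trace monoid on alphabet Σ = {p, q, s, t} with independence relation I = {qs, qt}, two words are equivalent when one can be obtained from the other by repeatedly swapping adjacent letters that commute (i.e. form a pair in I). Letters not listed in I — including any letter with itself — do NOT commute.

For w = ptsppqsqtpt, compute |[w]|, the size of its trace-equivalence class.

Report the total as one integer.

0(p) covers ∅
1(t) covers 0:p
2(s) covers 1:t
3(p) covers 2:s
4(p) covers 3:p
5(q) covers 4:p
6(s) covers 4:p
7(q) covers 5:q
8(t) covers 6:s
9(p) covers 7:q, 8:t
10(t) covers 9:p
floor of heap: 0:p
completions by unplaced set U, small U first (add the entries for U minus each lowest piece of U):
  |U|=1: {10}:1
  |U|=2: {9,10}:1
  |U|=3: {7,9,10}:1  {8,9,10}:1
  |U|=4: {5,7,9,10}:1  {6,8,9,10}:1  {7,8,9,10}:2
  |U|=5: {5,7,8,9,10}:3  {6,7,8,9,10}:3
  |U|=6: {5,6,7,8,9,10}:6
  |U|=7: {4,5,6,7,8,9,10}:6
  |U|=8: {3,4,5,6,7,8,9,10}:6
  |U|=9: {2,3,4,5,6,7,8,9,10}:6
  start at 0(p): 6

6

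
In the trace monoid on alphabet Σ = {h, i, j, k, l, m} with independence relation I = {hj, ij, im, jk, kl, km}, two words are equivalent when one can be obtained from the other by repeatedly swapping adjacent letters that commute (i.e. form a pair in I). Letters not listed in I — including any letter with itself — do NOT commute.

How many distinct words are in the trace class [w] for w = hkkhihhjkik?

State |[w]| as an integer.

11

piece 0:h — minimal
piece 1:k rests on {0:h}
piece 2:k rests on {1:k}
piece 3:h rests on {2:k}
piece 4:i rests on {3:h}
piece 5:h rests on {4:i}
piece 6:h rests on {5:h}
piece 7:j — minimal
piece 8:k rests on {6:h}
piece 9:i rests on {8:k}
piece 10:k rests on {9:i}
minimal pieces: {0:h, 7:j}
ways to finish when only these pieces remain (= sum over removing one remaining piece with nothing left below it):
  1 left: {7}→1  {10}→1
  2 left: {7,10}→2  {9,10}→1
  3 left: {7,9,10}→3  {8,9,10}→1
  4 left: {6,8,9,10}→1  {7,8,9,10}→4
  5 left: {5,6,8,9,10}→1  {6,7,8,9,10}→5
  6 left: {4,5,6,8,9,10}→1  {5,6,7,8,9,10}→6
  7 left: {3,4,5,6,8,9,10}→1  {4,5,6,7,8,9,10}→7
  8 left: {2,3,4,5,6,8,9,10}→1  {3,4,5,6,7,8,9,10}→8
  9 left: {1,2,3,4,5,6,8,9,10}→1  {2,3,4,5,6,7,8,9,10}→9
  placing 0:h first → 10 extensions
  placing 7:j first → 1 extensions
total linear extensions = 11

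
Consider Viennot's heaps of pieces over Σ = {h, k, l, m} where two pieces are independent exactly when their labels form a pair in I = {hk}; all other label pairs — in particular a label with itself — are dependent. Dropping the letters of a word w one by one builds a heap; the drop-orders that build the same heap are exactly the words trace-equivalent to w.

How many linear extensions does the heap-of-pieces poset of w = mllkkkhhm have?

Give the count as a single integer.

10

0(m) covers ∅
1(l) covers 0:m
2(l) covers 1:l
3(k) covers 2:l
4(k) covers 3:k
5(k) covers 4:k
6(h) covers 2:l
7(h) covers 6:h
8(m) covers 5:k, 7:h
floor of heap: 0:m
completions by unplaced set U, small U first (add the entries for U minus each lowest piece of U):
  |U|=1: {8}:1
  |U|=2: {5,8}:1  {7,8}:1
  |U|=3: {4,5,8}:1  {5,7,8}:2  {6,7,8}:1
  |U|=4: {3,4,5,8}:1  {4,5,7,8}:3  {5,6,7,8}:3
  |U|=5: {3,4,5,7,8}:4  {4,5,6,7,8}:6
  |U|=6: {3,4,5,6,7,8}:10
  |U|=7: {2,3,4,5,6,7,8}:10
  start at 0(m): 10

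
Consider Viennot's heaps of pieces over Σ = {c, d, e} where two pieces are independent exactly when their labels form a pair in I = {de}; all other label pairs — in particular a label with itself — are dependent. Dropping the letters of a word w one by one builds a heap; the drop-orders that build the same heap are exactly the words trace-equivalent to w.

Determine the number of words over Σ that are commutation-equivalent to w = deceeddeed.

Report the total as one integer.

70

#0=d has no predecessor
#1=e has no predecessor
#2=c depends on [0:d, 1:e]
#3=e depends on [2:c]
#4=e depends on [3:e]
#5=d depends on [2:c]
#6=d depends on [5:d]
#7=e depends on [4:e]
#8=e depends on [7:e]
#9=d depends on [6:d]
sources: [0:d, 1:e]
N(rest) = Σ N(rest − s) over sources s of rest; N(one piece) = 1:
  size 1 → [8]=1  [9]=1
  size 2 → [6,9]=1  [7,8]=1  [8,9]=2
  size 3 → [4,7,8]=1  [5,6,9]=1  [6,8,9]=3  [7,8,9]=3
  size 4 → [3,4,7,8]=1  [4,7,8,9]=4  [5,6,8,9]=4  [6,7,8,9]=6
  size 5 → [3,4,7,8,9]=5  [4,6,7,8,9]=10  [5,6,7,8,9]=10
  size 6 → [3,4,6,7,8,9]=15  [4,5,6,7,8,9]=20
  size 7 → [3,4,5,6,7,8,9]=35
  size 8 → [2,3,4,5,6,7,8,9]=35
  first=0(d) contributes 35
  first=1(e) contributes 35
|[w]| = 70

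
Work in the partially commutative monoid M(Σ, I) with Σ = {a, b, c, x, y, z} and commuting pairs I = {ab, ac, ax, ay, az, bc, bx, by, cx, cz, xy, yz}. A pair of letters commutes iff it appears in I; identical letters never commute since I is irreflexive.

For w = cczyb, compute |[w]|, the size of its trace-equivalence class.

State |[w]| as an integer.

10

0(c) covers ∅
1(c) covers 0:c
2(z) covers ∅
3(y) covers 1:c
4(b) covers 2:z
floor of heap: 0:c, 2:z
completions by unplaced set U, small U first (add the entries for U minus each lowest piece of U):
  |U|=1: {3}:1  {4}:1
  |U|=2: {1,3}:1  {2,4}:1  {3,4}:2
  |U|=3: {0,1,3}:1  {1,3,4}:3  {2,3,4}:3
  start at 0(c): 6
  start at 2(z): 4
sum over floor = 10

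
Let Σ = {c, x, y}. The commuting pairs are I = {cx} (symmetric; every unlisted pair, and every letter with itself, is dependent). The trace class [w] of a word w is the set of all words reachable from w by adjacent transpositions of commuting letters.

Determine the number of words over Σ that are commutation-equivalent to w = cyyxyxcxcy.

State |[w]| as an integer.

drop 0:c onto floor
drop 1:y onto {0:c}
drop 2:y onto {1:y}
drop 3:x onto {2:y}
drop 4:y onto {3:x}
drop 5:x onto {4:y}
drop 6:c onto {4:y}
drop 7:x onto {5:x}
drop 8:c onto {6:c}
drop 9:y onto {7:x, 8:c}
ground layer = {0:c}
drop-orders for the pieces not yet dropped (sum over which currently-grounded one goes next):
  1 to go: {9} 1
  2 to go: {7,9} 1  {8,9} 1
  3 to go: {5,7,9} 1  {6,8,9} 1  {7,8,9} 2
  4 to go: {5,7,8,9} 3  {6,7,8,9} 3
  5 to go: {5,6,7,8,9} 6
  6 to go: {4,5,6,7,8,9} 6
  7 to go: {3,4,5,6,7,8,9} 6
  8 to go: {2,3,4,5,6,7,8,9} 6
  if 0:c drops first: 6 orders

6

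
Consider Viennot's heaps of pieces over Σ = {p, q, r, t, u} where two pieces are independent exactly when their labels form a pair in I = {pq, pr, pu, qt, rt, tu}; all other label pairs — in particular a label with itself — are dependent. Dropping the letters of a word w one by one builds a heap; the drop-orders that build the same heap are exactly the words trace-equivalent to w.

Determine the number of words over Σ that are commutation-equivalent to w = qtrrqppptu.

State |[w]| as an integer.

drop 0:q onto floor
drop 1:t onto floor
drop 2:r onto {0:q}
drop 3:r onto {2:r}
drop 4:q onto {3:r}
drop 5:p onto {1:t}
drop 6:p onto {5:p}
drop 7:p onto {6:p}
drop 8:t onto {7:p}
drop 9:u onto {4:q}
ground layer = {0:q, 1:t}
drop-orders for the pieces not yet dropped (sum over which currently-grounded one goes next):
  1 to go: {8} 1  {9} 1
  2 to go: {4,9} 1  {7,8} 1  {8,9} 2
  3 to go: {3,4,9} 1  {4,8,9} 3  {6,7,8} 1  {7,8,9} 3
  4 to go: {2,3,4,9} 1  {3,4,8,9} 4  {4,7,8,9} 6  {5,6,7,8} 1  {6,7,8,9} 4
  5 to go: {0,2,3,4,9} 1  {1,5,6,7,8} 1  {2,3,4,8,9} 5  {3,4,7,8,9} 10  {4,6,7,8,9} 10  {5,6,7,8,9} 5
  6 to go: {0,2,3,4,8,9} 6  {1,5,6,7,8,9} 6  {2,3,4,7,8,9} 15  {3,4,6,7,8,9} 20  {4,5,6,7,8,9} 15
  7 to go: {0,2,3,4,7,8,9} 21  {1,4,5,6,7,8,9} 21  {2,3,4,6,7,8,9} 35  {3,4,5,6,7,8,9} 35
  8 to go: {0,2,3,4,6,7,8,9} 56  {1,3,4,5,6,7,8,9} 56  {2,3,4,5,6,7,8,9} 70
  if 0:q drops first: 126 orders
  if 1:t drops first: 126 orders
heap linearizations: 252

252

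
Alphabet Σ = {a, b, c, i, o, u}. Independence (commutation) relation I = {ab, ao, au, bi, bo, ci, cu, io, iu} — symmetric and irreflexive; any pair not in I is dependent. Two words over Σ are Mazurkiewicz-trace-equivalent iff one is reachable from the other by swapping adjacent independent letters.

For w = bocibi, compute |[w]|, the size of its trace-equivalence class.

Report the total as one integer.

piece 0:b — minimal
piece 1:o — minimal
piece 2:c rests on {0:b, 1:o}
piece 3:i — minimal
piece 4:b rests on {2:c}
piece 5:i rests on {3:i}
minimal pieces: {0:b, 1:o, 3:i}
ways to finish when only these pieces remain (= sum over removing one remaining piece with nothing left below it):
  1 left: {4}→1  {5}→1
  2 left: {2,4}→1  {3,5}→1  {4,5}→2
  3 left: {0,2,4}→1  {1,2,4}→1  {2,4,5}→3  {3,4,5}→3
  4 left: {0,1,2,4}→2  {0,2,4,5}→4  {1,2,4,5}→4  {2,3,4,5}→6
  placing 0:b first → 10 extensions
  placing 1:o first → 10 extensions
  placing 3:i first → 10 extensions
total linear extensions = 30

30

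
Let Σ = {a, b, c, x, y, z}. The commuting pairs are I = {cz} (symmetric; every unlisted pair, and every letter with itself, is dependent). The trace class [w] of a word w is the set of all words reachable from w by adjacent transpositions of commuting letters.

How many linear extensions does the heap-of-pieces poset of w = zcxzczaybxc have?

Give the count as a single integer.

#0=z has no predecessor
#1=c has no predecessor
#2=x depends on [0:z, 1:c]
#3=z depends on [2:x]
#4=c depends on [2:x]
#5=z depends on [3:z]
#6=a depends on [4:c, 5:z]
#7=y depends on [6:a]
#8=b depends on [7:y]
#9=x depends on [8:b]
#10=c depends on [9:x]
sources: [0:z, 1:c]
N(rest) = Σ N(rest − s) over sources s of rest; N(one piece) = 1:
  size 1 → [10]=1
  size 2 → [9,10]=1
  size 3 → [8,9,10]=1
  size 4 → [7,8,9,10]=1
  size 5 → [6,7,8,9,10]=1
  size 6 → [4,6,7,8,9,10]=1  [5,6,7,8,9,10]=1
  size 7 → [3,5,6,7,8,9,10]=1  [4,5,6,7,8,9,10]=2
  size 8 → [3,4,5,6,7,8,9,10]=3
  size 9 → [2,3,4,5,6,7,8,9,10]=3
  first=0(z) contributes 3
  first=1(c) contributes 3
|[w]| = 6

6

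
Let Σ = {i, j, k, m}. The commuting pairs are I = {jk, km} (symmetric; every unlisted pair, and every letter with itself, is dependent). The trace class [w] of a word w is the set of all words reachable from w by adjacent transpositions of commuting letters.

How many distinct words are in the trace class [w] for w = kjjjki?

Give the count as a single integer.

10

#0=k has no predecessor
#1=j has no predecessor
#2=j depends on [1:j]
#3=j depends on [2:j]
#4=k depends on [0:k]
#5=i depends on [3:j, 4:k]
sources: [0:k, 1:j]
N(rest) = Σ N(rest − s) over sources s of rest; N(one piece) = 1:
  size 1 → [5]=1
  size 2 → [3,5]=1  [4,5]=1
  size 3 → [0,4,5]=1  [2,3,5]=1  [3,4,5]=2
  size 4 → [0,3,4,5]=3  [1,2,3,5]=1  [2,3,4,5]=3
  first=0(k) contributes 4
  first=1(j) contributes 6
|[w]| = 10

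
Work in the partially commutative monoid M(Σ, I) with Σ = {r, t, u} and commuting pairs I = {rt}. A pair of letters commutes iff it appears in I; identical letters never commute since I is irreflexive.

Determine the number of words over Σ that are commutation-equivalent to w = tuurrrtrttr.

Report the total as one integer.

56

#0=t has no predecessor
#1=u depends on [0:t]
#2=u depends on [1:u]
#3=r depends on [2:u]
#4=r depends on [3:r]
#5=r depends on [4:r]
#6=t depends on [2:u]
#7=r depends on [5:r]
#8=t depends on [6:t]
#9=t depends on [8:t]
#10=r depends on [7:r]
sources: [0:t]
N(rest) = Σ N(rest − s) over sources s of rest; N(one piece) = 1:
  size 1 → [9]=1  [10]=1
  size 2 → [7,10]=1  [8,9]=1  [9,10]=2
  size 3 → [5,7,10]=1  [6,8,9]=1  [7,9,10]=3  [8,9,10]=3
  size 4 → [4,5,7,10]=1  [5,7,9,10]=4  [6,8,9,10]=4  [7,8,9,10]=6
  size 5 → [3,4,5,7,10]=1  [4,5,7,9,10]=5  [5,7,8,9,10]=10  [6,7,8,9,10]=10
  size 6 → [3,4,5,7,9,10]=6  [4,5,7,8,9,10]=15  [5,6,7,8,9,10]=20
  size 7 → [3,4,5,7,8,9,10]=21  [4,5,6,7,8,9,10]=35
  size 8 → [3,4,5,6,7,8,9,10]=56
  size 9 → [2,3,4,5,6,7,8,9,10]=56
  first=0(t) contributes 56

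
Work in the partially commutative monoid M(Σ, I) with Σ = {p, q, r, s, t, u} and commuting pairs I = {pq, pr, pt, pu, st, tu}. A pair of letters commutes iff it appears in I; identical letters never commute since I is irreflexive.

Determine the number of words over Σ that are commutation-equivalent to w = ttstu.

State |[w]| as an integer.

10

drop 0:t onto floor
drop 1:t onto {0:t}
drop 2:s onto floor
drop 3:t onto {1:t}
drop 4:u onto {2:s}
ground layer = {0:t, 2:s}
drop-orders for the pieces not yet dropped (sum over which currently-grounded one goes next):
  1 to go: {3} 1  {4} 1
  2 to go: {1,3} 1  {2,4} 1  {3,4} 2
  3 to go: {0,1,3} 1  {1,3,4} 3  {2,3,4} 3
  if 0:t drops first: 6 orders
  if 2:s drops first: 4 orders
heap linearizations: 10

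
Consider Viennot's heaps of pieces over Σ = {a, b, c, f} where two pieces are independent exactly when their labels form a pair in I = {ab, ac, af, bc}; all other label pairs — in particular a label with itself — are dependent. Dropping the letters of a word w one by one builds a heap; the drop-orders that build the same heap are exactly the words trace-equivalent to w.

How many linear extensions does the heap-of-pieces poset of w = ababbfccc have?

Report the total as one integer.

36

piece 0:a — minimal
piece 1:b — minimal
piece 2:a rests on {0:a}
piece 3:b rests on {1:b}
piece 4:b rests on {3:b}
piece 5:f rests on {4:b}
piece 6:c rests on {5:f}
piece 7:c rests on {6:c}
piece 8:c rests on {7:c}
minimal pieces: {0:a, 1:b}
ways to finish when only these pieces remain (= sum over removing one remaining piece with nothing left below it):
  1 left: {2}→1  {8}→1
  2 left: {0,2}→1  {2,8}→2  {7,8}→1
  3 left: {0,2,8}→3  {2,7,8}→3  {6,7,8}→1
  4 left: {0,2,7,8}→6  {2,6,7,8}→4  {5,6,7,8}→1
  5 left: {0,2,6,7,8}→10  {2,5,6,7,8}→5  {4,5,6,7,8}→1
  6 left: {0,2,5,6,7,8}→15  {2,4,5,6,7,8}→6  {3,4,5,6,7,8}→1
  7 left: {0,2,4,5,6,7,8}→21  {1,3,4,5,6,7,8}→1  {2,3,4,5,6,7,8}→7
  placing 0:a first → 8 extensions
  placing 1:b first → 28 extensions
total linear extensions = 36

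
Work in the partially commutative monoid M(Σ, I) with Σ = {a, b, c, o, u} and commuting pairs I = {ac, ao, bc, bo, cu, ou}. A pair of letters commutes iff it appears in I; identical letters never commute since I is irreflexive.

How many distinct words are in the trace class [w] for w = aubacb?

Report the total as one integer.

piece 0:a — minimal
piece 1:u rests on {0:a}
piece 2:b rests on {1:u}
piece 3:a rests on {2:b}
piece 4:c — minimal
piece 5:b rests on {3:a}
minimal pieces: {0:a, 4:c}
ways to finish when only these pieces remain (= sum over removing one remaining piece with nothing left below it):
  1 left: {4}→1  {5}→1
  2 left: {3,5}→1  {4,5}→2
  3 left: {2,3,5}→1  {3,4,5}→3
  4 left: {1,2,3,5}→1  {2,3,4,5}→4
  placing 0:a first → 5 extensions
  placing 4:c first → 1 extensions
total linear extensions = 6

6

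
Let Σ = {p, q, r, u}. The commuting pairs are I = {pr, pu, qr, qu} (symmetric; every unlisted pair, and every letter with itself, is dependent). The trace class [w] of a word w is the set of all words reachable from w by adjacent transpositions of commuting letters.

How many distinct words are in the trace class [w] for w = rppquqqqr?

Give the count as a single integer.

84

#0=r has no predecessor
#1=p has no predecessor
#2=p depends on [1:p]
#3=q depends on [2:p]
#4=u depends on [0:r]
#5=q depends on [3:q]
#6=q depends on [5:q]
#7=q depends on [6:q]
#8=r depends on [4:u]
sources: [0:r, 1:p]
N(rest) = Σ N(rest − s) over sources s of rest; N(one piece) = 1:
  size 1 → [7]=1  [8]=1
  size 2 → [4,8]=1  [6,7]=1  [7,8]=2
  size 3 → [0,4,8]=1  [4,7,8]=3  [5,6,7]=1  [6,7,8]=3
  size 4 → [0,4,7,8]=4  [3,5,6,7]=1  [4,6,7,8]=6  [5,6,7,8]=4
  size 5 → [0,4,6,7,8]=10  [2,3,5,6,7]=1  [3,5,6,7,8]=5  [4,5,6,7,8]=10
  size 6 → [0,4,5,6,7,8]=20  [1,2,3,5,6,7]=1  [2,3,5,6,7,8]=6  [3,4,5,6,7,8]=15
  size 7 → [0,3,4,5,6,7,8]=35  [1,2,3,5,6,7,8]=7  [2,3,4,5,6,7,8]=21
  first=0(r) contributes 28
  first=1(p) contributes 56
|[w]| = 84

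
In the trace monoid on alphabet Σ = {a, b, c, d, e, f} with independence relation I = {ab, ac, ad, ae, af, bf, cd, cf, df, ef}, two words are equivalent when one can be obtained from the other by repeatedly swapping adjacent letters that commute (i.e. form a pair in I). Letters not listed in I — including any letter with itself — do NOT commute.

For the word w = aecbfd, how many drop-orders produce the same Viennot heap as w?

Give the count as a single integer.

30

0(a) covers ∅
1(e) covers ∅
2(c) covers 1:e
3(b) covers 2:c
4(f) covers ∅
5(d) covers 3:b
floor of heap: 0:a, 1:e, 4:f
completions by unplaced set U, small U first (add the entries for U minus each lowest piece of U):
  |U|=1: {0}:1  {4}:1  {5}:1
  |U|=2: {0,4}:2  {0,5}:2  {3,5}:1  {4,5}:2
  |U|=3: {0,3,5}:3  {0,4,5}:6  {2,3,5}:1  {3,4,5}:3
  |U|=4: {0,2,3,5}:4  {0,3,4,5}:12  {1,2,3,5}:1  {2,3,4,5}:4
  start at 0(a): 5
  start at 1(e): 20
  start at 4(f): 5
sum over floor = 30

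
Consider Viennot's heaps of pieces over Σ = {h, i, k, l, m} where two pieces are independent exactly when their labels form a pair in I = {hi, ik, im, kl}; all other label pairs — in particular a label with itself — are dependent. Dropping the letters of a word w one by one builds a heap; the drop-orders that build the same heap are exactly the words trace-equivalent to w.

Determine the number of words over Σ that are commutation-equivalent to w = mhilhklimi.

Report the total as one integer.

piece 0:m — minimal
piece 1:h rests on {0:m}
piece 2:i — minimal
piece 3:l rests on {1:h, 2:i}
piece 4:h rests on {3:l}
piece 5:k rests on {4:h}
piece 6:l rests on {4:h}
piece 7:i rests on {6:l}
piece 8:m rests on {5:k, 6:l}
piece 9:i rests on {7:i}
minimal pieces: {0:m, 2:i}
ways to finish when only these pieces remain (= sum over removing one remaining piece with nothing left below it):
  1 left: {8}→1  {9}→1
  2 left: {5,8}→1  {7,9}→1  {8,9}→2
  3 left: {5,8,9}→3  {7,8,9}→3
  4 left: {5,7,8,9}→6  {6,7,8,9}→3
  5 left: {5,6,7,8,9}→9
  6 left: {4,5,6,7,8,9}→9
  7 left: {3,4,5,6,7,8,9}→9
  8 left: {1,3,4,5,6,7,8,9}→9  {2,3,4,5,6,7,8,9}→9
  placing 0:m first → 18 extensions
  placing 2:i first → 9 extensions
total linear extensions = 27

27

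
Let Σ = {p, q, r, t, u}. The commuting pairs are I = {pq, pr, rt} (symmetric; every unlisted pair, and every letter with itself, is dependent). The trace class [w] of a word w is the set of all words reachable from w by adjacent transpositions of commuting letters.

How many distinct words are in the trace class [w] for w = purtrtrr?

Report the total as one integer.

#0=p has no predecessor
#1=u depends on [0:p]
#2=r depends on [1:u]
#3=t depends on [1:u]
#4=r depends on [2:r]
#5=t depends on [3:t]
#6=r depends on [4:r]
#7=r depends on [6:r]
sources: [0:p]
N(rest) = Σ N(rest − s) over sources s of rest; N(one piece) = 1:
  size 1 → [5]=1  [7]=1
  size 2 → [3,5]=1  [5,7]=2  [6,7]=1
  size 3 → [3,5,7]=3  [4,6,7]=1  [5,6,7]=3
  size 4 → [2,4,6,7]=1  [3,5,6,7]=6  [4,5,6,7]=4
  size 5 → [2,4,5,6,7]=5  [3,4,5,6,7]=10
  size 6 → [2,3,4,5,6,7]=15
  first=0(p) contributes 15

15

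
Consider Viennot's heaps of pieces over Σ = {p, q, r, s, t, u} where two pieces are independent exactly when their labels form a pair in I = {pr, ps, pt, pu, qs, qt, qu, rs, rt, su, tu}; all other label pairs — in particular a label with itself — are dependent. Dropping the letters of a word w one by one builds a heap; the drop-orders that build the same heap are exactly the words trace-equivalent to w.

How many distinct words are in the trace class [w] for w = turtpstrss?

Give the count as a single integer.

0(t) covers ∅
1(u) covers ∅
2(r) covers 1:u
3(t) covers 0:t
4(p) covers ∅
5(s) covers 3:t
6(t) covers 5:s
7(r) covers 2:r
8(s) covers 6:t
9(s) covers 8:s
floor of heap: 0:t, 1:u, 4:p
completions by unplaced set U, small U first (add the entries for U minus each lowest piece of U):
  |U|=1: {4}:1  {7}:1  {9}:1
  |U|=2: {2,7}:1  {4,7}:2  {4,9}:2  {7,9}:2  {8,9}:1
  |U|=3: {1,2,7}:1  {2,4,7}:3  {2,7,9}:3  {4,7,9}:6  {4,8,9}:3  {6,8,9}:1  {7,8,9}:3
  |U|=4: {1,2,4,7}:4  {1,2,7,9}:4  {2,4,7,9}:12  {2,7,8,9}:6  {4,6,8,9}:4  {4,7,8,9}:12  {5,6,8,9}:1  {6,7,8,9}:4
  |U|=5: {1,2,4,7,9}:20  {1,2,7,8,9}:10  {2,4,7,8,9}:30  {2,6,7,8,9}:10  {3,5,6,8,9}:1  {4,5,6,8,9}:5  {4,6,7,8,9}:20  {5,6,7,8,9}:5
  |U|=6: {0,3,5,6,8,9}:1  {1,2,4,7,8,9}:60  {1,2,6,7,8,9}:20  {2,4,6,7,8,9}:60  {2,5,6,7,8,9}:15  {3,4,5,6,8,9}:6  {3,5,6,7,8,9}:6  {4,5,6,7,8,9}:30
  |U|=7: {0,3,4,5,6,8,9}:7  {0,3,5,6,7,8,9}:7  {1,2,4,6,7,8,9}:140  {1,2,5,6,7,8,9}:35  {2,3,5,6,7,8,9}:21  {2,4,5,6,7,8,9}:105  {3,4,5,6,7,8,9}:42
  |U|=8: {0,2,3,5,6,7,8,9}:28  {0,3,4,5,6,7,8,9}:56  {1,2,3,5,6,7,8,9}:56  {1,2,4,5,6,7,8,9}:280  {2,3,4,5,6,7,8,9}:168
  start at 0(t): 504
  start at 1(u): 252
  start at 4(p): 84
sum over floor = 840

840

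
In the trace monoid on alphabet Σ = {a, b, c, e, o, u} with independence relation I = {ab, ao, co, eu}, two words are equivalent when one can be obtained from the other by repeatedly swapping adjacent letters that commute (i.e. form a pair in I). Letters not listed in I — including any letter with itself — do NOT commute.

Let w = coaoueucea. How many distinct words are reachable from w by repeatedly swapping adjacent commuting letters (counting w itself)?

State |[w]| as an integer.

18

#0=c has no predecessor
#1=o has no predecessor
#2=a depends on [0:c]
#3=o depends on [1:o]
#4=u depends on [2:a, 3:o]
#5=e depends on [2:a, 3:o]
#6=u depends on [4:u]
#7=c depends on [5:e, 6:u]
#8=e depends on [7:c]
#9=a depends on [8:e]
sources: [0:c, 1:o]
N(rest) = Σ N(rest − s) over sources s of rest; N(one piece) = 1:
  size 1 → [9]=1
  size 2 → [8,9]=1
  size 3 → [7,8,9]=1
  size 4 → [5,7,8,9]=1  [6,7,8,9]=1
  size 5 → [4,6,7,8,9]=1  [5,6,7,8,9]=2
  size 6 → [4,5,6,7,8,9]=3
  size 7 → [2,4,5,6,7,8,9]=3  [3,4,5,6,7,8,9]=3
  size 8 → [0,2,4,5,6,7,8,9]=3  [1,3,4,5,6,7,8,9]=3  [2,3,4,5,6,7,8,9]=6
  first=0(c) contributes 9
  first=1(o) contributes 9
|[w]| = 18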